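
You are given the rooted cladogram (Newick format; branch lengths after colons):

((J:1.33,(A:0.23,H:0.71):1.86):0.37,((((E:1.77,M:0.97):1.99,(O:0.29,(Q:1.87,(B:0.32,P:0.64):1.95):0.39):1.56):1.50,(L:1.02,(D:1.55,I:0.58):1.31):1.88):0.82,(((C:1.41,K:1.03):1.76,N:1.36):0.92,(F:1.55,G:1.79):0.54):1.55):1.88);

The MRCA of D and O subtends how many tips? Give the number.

9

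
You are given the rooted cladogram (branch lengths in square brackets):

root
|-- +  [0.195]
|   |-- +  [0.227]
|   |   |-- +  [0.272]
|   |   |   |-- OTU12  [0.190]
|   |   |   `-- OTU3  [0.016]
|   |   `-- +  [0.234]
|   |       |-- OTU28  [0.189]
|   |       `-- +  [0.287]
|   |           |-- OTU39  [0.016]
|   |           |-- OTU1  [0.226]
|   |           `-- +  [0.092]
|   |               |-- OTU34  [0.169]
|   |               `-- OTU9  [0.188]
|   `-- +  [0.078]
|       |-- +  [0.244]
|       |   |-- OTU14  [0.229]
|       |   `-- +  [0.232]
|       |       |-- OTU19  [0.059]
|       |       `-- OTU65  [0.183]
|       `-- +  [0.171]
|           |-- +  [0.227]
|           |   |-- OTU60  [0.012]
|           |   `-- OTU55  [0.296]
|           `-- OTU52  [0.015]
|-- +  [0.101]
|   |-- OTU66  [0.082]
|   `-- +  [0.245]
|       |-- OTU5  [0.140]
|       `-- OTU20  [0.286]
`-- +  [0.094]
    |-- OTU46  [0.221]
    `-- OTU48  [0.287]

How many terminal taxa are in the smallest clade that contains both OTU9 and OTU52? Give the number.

13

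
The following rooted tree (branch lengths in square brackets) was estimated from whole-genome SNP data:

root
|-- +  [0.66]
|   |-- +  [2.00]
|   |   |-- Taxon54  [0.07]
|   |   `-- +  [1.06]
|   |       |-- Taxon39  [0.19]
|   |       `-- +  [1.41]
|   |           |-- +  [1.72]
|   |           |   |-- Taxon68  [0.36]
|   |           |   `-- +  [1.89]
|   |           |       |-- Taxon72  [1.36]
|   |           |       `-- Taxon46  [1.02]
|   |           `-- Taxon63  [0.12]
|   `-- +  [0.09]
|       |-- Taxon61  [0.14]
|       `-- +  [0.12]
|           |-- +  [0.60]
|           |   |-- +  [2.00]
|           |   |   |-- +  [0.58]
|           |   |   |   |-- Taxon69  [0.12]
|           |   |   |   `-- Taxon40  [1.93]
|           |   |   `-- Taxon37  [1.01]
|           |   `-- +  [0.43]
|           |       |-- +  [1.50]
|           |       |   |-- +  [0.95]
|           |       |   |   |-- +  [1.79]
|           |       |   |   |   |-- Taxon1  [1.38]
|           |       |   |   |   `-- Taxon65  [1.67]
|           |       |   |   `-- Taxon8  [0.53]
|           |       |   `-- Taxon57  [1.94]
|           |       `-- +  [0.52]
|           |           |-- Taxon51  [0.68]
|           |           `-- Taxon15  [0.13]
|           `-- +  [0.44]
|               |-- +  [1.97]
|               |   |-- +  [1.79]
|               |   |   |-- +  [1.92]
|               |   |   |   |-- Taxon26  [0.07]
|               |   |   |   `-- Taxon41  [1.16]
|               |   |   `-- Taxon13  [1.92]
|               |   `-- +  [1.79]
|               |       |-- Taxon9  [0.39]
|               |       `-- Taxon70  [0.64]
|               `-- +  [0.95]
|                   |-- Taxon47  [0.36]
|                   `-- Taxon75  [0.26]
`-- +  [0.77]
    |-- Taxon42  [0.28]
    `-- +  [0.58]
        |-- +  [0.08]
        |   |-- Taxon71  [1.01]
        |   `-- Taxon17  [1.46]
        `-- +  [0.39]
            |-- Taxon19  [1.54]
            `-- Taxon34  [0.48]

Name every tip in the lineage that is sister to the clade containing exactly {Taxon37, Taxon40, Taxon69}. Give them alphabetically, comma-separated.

Taxon1, Taxon15, Taxon51, Taxon57, Taxon65, Taxon8

The clade containing exactly {Taxon37, Taxon40, Taxon69} attaches to the tree at the node subtending (((Taxon69,Taxon40),Taxon37),((((Taxon1,Taxon65),Taxon8),Taxon57),(Taxon51,Taxon15))).
The other lineage descending from that same node — the sister group — is ((((Taxon1,Taxon65),Taxon8),Taxon57),(Taxon51,Taxon15)); its 6 tips in alphabetical order are the answer.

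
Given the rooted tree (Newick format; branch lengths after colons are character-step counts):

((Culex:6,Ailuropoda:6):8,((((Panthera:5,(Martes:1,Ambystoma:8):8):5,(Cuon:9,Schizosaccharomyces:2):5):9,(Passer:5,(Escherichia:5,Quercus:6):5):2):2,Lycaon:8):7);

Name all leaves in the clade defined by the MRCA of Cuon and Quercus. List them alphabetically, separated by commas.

Ambystoma, Cuon, Escherichia, Martes, Panthera, Passer, Quercus, Schizosaccharomyces

Tracing Cuon: it sits inside (Cuon,Schizosaccharomyces).
Tracing Quercus: it sits inside (Escherichia,Quercus).
The smallest clade enclosing both is (((Panthera,(Martes,Ambystoma)),(Cuon,Schizosaccharomyces)),(Passer,(Escherichia,Quercus))); the answer is its 8 terminal taxa in alphabetical order.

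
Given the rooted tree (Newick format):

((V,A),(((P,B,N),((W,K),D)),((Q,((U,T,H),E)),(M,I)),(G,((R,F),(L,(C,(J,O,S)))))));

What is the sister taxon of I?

M

I attaches to the tree at the node subtending (M,I).
The other lineage descending from that same node — the sister group — is the single tip M.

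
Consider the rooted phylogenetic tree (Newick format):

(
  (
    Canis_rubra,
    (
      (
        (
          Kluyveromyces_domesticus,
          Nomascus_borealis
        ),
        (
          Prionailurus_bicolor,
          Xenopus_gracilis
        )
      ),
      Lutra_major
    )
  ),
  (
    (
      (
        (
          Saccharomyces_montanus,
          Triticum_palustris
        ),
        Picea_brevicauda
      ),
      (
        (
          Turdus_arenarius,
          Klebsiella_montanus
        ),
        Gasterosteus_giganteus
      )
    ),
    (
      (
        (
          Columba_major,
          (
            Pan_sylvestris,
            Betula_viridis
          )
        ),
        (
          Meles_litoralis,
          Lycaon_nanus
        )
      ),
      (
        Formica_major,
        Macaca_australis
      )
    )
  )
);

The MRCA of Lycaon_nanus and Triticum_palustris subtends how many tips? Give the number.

The MRCA of Lycaon_nanus and Triticum_palustris is the node subtending ((((Saccharomyces_montanus,Triticum_palustris),Picea_brevicauda),((Turdus_arenarius,Klebsiella_montanus),Gasterosteus_giganteus)),(((Columba_major,(Pan_sylvestris,Betula_viridis)),(Meles_litoralis,Lycaon_nanus)),(Formica_major,Macaca_australis))).
That clade contains 13 terminal taxa: Betula_viridis, Columba_major, Formica_major, Gasterosteus_giganteus, Klebsiella_montanus, Lycaon_nanus, Macaca_australis, Meles_litoralis, Pan_sylvestris, Picea_brevicauda, Saccharomyces_montanus, Triticum_palustris, Turdus_arenarius.

13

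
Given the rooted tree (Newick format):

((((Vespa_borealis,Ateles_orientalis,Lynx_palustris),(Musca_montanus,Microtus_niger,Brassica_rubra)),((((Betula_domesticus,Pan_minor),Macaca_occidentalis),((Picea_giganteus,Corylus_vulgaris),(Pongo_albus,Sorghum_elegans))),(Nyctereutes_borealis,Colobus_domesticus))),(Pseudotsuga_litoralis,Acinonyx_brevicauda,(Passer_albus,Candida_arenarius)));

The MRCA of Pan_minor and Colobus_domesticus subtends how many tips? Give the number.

The MRCA of Pan_minor and Colobus_domesticus is the node subtending ((((Betula_domesticus,Pan_minor),Macaca_occidentalis),((Picea_giganteus,Corylus_vulgaris),(Pongo_albus,Sorghum_elegans))),(Nyctereutes_borealis,Colobus_domesticus)).
That clade contains 9 terminal taxa: Betula_domesticus, Colobus_domesticus, Corylus_vulgaris, Macaca_occidentalis, Nyctereutes_borealis, Pan_minor, Picea_giganteus, Pongo_albus, Sorghum_elegans.

9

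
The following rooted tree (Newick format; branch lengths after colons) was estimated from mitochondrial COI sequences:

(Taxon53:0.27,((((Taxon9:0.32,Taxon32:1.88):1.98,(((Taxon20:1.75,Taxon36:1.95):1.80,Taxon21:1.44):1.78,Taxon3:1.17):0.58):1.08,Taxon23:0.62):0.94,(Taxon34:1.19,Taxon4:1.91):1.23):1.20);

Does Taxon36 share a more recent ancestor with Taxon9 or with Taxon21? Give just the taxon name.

Taxon21

The MRCA of Taxon36 and Taxon21 subtends ((Taxon20,Taxon36),Taxon21) (3 taxa).
The MRCA of Taxon36 and Taxon9 subtends ((Taxon9,Taxon32),(((Taxon20,Taxon36),Taxon21),Taxon3)) (6 taxa).
The first is nested inside the second, so Taxon36 shares a more recent common ancestor with Taxon21.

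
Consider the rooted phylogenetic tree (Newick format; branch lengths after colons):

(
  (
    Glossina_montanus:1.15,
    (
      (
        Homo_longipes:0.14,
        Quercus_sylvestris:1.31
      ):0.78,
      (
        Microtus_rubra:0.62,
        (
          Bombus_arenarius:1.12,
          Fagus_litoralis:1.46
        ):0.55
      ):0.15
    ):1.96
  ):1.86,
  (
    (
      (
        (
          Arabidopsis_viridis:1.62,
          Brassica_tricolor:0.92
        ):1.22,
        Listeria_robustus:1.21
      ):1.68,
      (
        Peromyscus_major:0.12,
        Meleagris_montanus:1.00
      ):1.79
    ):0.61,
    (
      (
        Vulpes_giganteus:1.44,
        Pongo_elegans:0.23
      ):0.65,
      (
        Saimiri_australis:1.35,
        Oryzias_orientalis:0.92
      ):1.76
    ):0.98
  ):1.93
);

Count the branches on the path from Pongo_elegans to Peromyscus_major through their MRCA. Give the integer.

The MRCA of Pongo_elegans and Peromyscus_major is the node subtending ((((Arabidopsis_viridis,Brassica_tricolor),Listeria_robustus),(Peromyscus_major,Meleagris_montanus)),((Vulpes_giganteus,Pongo_elegans),(Saimiri_australis,Oryzias_orientalis))).
From Pongo_elegans up to that node: 3 branches. From Peromyscus_major up to the same node: 3 branches. Total: 3 + 3 = 6.

6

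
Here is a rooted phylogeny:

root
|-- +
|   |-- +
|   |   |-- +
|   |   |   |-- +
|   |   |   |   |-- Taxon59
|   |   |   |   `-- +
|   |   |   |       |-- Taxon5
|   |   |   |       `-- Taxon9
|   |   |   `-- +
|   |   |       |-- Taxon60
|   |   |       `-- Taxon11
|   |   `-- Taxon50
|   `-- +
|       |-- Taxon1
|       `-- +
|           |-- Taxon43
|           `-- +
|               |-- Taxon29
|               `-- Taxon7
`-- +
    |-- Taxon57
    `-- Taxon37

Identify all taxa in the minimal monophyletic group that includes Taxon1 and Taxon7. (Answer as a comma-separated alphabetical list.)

Taxon1, Taxon29, Taxon43, Taxon7

Tracing Taxon1: it sits inside (Taxon1,(Taxon43,(Taxon29,Taxon7))).
Tracing Taxon7: it sits inside (Taxon29,Taxon7).
The smallest clade enclosing both is (Taxon1,(Taxon43,(Taxon29,Taxon7))); the answer is its 4 terminal taxa in alphabetical order.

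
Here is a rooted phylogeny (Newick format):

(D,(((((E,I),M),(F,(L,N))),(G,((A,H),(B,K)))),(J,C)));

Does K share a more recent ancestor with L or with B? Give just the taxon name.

The MRCA of K and B subtends (B,K) (2 taxa).
The MRCA of K and L subtends ((((E,I),M),(F,(L,N))),(G,((A,H),(B,K)))) (11 taxa).
The first is nested inside the second, so K shares a more recent common ancestor with B.

B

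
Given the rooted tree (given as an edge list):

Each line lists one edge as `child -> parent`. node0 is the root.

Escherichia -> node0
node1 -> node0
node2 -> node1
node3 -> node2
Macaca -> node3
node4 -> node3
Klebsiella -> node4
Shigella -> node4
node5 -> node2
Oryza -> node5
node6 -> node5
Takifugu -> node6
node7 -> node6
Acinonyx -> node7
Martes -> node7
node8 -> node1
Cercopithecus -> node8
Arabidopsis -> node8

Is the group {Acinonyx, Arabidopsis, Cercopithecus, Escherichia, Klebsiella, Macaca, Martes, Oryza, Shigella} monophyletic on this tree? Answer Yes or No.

The MRCA of the listed taxa is the root, so the smallest clade containing them is the whole tree.
That clade also contains Takifugu, which is not in the proposed group, so the group is not monophyletic.

No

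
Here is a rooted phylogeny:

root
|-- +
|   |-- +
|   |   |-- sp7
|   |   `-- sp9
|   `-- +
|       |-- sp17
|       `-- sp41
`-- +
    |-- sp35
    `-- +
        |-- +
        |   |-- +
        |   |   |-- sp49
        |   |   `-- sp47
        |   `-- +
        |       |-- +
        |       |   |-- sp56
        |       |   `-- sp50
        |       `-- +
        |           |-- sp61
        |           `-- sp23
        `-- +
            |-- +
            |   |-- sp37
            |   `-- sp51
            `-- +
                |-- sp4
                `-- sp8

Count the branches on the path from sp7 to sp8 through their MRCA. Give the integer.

The MRCA of sp7 and sp8 is the root of the tree.
From sp7 up to that node: 3 branches. From sp8 up to the same node: 5 branches. Total: 3 + 5 = 8.

8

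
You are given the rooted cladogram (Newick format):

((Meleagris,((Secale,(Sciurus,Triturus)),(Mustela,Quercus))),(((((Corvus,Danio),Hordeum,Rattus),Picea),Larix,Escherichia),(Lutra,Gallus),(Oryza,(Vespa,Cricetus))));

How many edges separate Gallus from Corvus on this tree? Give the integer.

7

The MRCA of Gallus and Corvus is the node subtending (((((Corvus,Danio),Hordeum,Rattus),Picea),Larix,Escherichia),(Lutra,Gallus),(Oryza,(Vespa,Cricetus))).
From Gallus up to that node: 2 branches. From Corvus up to the same node: 5 branches. Total: 2 + 5 = 7.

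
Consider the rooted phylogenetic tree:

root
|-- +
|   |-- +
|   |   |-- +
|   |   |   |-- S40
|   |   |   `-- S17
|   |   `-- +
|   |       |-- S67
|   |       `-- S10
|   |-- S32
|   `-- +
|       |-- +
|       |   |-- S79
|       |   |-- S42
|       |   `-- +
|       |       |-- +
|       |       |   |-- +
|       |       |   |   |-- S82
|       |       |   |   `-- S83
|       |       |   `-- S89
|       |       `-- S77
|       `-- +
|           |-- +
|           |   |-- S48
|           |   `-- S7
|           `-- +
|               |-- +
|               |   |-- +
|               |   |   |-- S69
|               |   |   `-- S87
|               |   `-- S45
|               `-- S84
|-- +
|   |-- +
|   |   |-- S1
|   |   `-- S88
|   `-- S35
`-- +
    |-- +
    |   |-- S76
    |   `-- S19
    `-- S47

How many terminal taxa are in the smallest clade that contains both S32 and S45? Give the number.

The MRCA of S32 and S45 is the node subtending (((S40,S17),(S67,S10)),S32,((S79,S42,(((S82,S83),S89),S77)),((S48,S7),(((S69,S87),S45),S84)))).
That clade contains 17 terminal taxa: S10, S17, S32, S40, S42, S45, S48, S67, S69, S7, S77, S79, S82, S83, S84, S87, S89.

17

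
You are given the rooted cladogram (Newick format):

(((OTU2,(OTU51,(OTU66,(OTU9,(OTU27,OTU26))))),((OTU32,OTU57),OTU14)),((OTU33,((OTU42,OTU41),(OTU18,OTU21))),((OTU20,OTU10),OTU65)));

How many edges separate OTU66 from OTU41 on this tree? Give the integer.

The MRCA of OTU66 and OTU41 is the root of the tree.
From OTU66 up to that node: 5 branches. From OTU41 up to the same node: 5 branches. Total: 5 + 5 = 10.

10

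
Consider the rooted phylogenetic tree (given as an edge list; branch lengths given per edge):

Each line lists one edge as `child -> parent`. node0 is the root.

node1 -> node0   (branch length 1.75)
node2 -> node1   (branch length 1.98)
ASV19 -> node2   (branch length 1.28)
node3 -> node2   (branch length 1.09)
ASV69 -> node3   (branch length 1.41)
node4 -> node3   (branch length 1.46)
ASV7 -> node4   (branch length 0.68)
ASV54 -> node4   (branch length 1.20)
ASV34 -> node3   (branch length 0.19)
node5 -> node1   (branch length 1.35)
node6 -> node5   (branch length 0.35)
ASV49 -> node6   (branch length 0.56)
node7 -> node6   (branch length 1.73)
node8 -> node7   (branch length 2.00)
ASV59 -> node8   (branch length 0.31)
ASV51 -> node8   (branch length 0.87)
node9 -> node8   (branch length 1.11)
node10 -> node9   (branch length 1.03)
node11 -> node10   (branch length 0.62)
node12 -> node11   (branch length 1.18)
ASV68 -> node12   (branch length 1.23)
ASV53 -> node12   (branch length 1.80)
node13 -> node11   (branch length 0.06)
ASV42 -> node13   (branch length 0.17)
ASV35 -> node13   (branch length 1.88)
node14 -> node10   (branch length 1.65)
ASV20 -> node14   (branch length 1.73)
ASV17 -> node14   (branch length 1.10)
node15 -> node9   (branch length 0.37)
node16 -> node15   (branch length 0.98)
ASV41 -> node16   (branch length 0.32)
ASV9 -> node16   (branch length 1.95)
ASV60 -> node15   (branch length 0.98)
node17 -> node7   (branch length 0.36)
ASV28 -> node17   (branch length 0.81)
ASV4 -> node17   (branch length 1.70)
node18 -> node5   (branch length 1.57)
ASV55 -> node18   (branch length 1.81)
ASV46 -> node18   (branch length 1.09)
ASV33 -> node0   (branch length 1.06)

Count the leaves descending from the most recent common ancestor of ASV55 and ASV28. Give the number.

16

The MRCA of ASV55 and ASV28 is the node subtending ((ASV49,((ASV59,ASV51,((((ASV68,ASV53),(ASV42,ASV35)),(ASV20,ASV17)),((ASV41,ASV9),ASV60))),(ASV28,ASV4))),(ASV55,ASV46)).
That clade contains 16 terminal taxa: ASV17, ASV20, ASV28, ASV35, ASV4, ASV41, ASV42, ASV46, ASV49, ASV51, ASV53, ASV55, ASV59, ASV60, ASV68, ASV9.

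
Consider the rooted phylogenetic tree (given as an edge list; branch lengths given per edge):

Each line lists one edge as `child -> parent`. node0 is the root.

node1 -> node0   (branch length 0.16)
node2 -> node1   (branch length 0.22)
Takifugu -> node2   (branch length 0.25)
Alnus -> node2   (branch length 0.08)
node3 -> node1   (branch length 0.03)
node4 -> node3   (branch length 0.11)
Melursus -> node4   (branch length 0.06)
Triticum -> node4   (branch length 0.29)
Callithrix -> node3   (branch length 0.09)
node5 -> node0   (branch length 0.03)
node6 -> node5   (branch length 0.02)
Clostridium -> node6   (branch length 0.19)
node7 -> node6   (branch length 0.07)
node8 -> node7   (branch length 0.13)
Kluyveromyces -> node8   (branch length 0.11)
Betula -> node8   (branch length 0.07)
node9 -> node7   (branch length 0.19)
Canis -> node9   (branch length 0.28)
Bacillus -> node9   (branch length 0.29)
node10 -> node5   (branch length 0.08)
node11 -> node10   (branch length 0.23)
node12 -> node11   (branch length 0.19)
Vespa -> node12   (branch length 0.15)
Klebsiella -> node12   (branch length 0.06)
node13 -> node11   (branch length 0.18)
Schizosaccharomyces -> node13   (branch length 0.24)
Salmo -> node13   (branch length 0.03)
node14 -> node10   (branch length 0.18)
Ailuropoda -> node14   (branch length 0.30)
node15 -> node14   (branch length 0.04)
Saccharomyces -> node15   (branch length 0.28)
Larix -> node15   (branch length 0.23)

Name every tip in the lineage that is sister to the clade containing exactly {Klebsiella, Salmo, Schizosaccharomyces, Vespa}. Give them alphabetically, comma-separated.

The clade containing exactly {Klebsiella, Salmo, Schizosaccharomyces, Vespa} attaches to the tree at the node subtending (((Vespa,Klebsiella),(Schizosaccharomyces,Salmo)),(Ailuropoda,(Saccharomyces,Larix))).
The other lineage descending from that same node — the sister group — is (Ailuropoda,(Saccharomyces,Larix)); its 3 tips in alphabetical order are the answer.

Ailuropoda, Larix, Saccharomyces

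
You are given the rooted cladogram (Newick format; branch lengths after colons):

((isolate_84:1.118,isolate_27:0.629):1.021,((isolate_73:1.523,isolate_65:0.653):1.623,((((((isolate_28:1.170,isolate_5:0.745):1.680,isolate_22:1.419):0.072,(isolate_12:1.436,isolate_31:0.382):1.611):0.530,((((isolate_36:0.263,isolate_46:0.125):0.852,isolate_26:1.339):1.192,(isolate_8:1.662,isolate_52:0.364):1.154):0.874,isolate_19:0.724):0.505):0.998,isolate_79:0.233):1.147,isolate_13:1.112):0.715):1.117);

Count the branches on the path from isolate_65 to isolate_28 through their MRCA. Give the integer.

9

The MRCA of isolate_65 and isolate_28 is the node subtending ((isolate_73,isolate_65),((((((isolate_28,isolate_5),isolate_22),(isolate_12,isolate_31)),((((isolate_36,isolate_46),isolate_26),(isolate_8,isolate_52)),isolate_19)),isolate_79),isolate_13)).
From isolate_65 up to that node: 2 branches. From isolate_28 up to the same node: 7 branches. Total: 2 + 7 = 9.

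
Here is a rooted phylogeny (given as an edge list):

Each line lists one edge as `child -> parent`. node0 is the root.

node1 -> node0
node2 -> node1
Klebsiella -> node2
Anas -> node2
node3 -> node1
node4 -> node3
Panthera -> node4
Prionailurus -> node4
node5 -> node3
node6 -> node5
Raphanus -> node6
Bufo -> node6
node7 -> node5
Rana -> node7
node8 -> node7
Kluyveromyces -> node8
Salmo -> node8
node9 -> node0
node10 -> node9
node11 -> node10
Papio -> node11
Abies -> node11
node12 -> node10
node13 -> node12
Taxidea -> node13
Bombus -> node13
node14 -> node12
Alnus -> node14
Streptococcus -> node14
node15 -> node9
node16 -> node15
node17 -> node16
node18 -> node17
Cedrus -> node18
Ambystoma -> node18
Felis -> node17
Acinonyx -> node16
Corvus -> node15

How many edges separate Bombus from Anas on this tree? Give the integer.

8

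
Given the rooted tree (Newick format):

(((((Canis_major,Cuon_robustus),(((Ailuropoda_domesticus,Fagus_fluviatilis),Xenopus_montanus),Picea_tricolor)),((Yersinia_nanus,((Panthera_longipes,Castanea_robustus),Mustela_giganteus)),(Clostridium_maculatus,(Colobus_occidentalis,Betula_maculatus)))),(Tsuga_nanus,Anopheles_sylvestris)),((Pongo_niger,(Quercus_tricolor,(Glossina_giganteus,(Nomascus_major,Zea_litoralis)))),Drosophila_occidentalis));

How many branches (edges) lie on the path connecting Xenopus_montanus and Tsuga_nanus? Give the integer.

The MRCA of Xenopus_montanus and Tsuga_nanus is the node subtending ((((Canis_major,Cuon_robustus),(((Ailuropoda_domesticus,Fagus_fluviatilis),Xenopus_montanus),Picea_tricolor)),((Yersinia_nanus,((Panthera_longipes,Castanea_robustus),Mustela_giganteus)),(Clostridium_maculatus,(Colobus_occidentalis,Betula_maculatus)))),(Tsuga_nanus,Anopheles_sylvestris)).
From Xenopus_montanus up to that node: 5 branches. From Tsuga_nanus up to the same node: 2 branches. Total: 5 + 2 = 7.

7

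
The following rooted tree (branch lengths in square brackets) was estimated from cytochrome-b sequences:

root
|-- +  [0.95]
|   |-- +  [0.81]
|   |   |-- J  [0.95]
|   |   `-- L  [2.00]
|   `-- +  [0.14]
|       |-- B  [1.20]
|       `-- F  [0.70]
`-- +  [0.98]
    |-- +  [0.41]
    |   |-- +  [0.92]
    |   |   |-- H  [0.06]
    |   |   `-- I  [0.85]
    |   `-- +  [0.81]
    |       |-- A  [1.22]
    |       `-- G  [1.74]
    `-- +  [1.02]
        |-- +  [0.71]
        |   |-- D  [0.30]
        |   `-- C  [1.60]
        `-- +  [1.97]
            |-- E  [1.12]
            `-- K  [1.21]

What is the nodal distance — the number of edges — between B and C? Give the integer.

7

The MRCA of B and C is the root of the tree.
From B up to that node: 3 branches. From C up to the same node: 4 branches. Total: 3 + 4 = 7.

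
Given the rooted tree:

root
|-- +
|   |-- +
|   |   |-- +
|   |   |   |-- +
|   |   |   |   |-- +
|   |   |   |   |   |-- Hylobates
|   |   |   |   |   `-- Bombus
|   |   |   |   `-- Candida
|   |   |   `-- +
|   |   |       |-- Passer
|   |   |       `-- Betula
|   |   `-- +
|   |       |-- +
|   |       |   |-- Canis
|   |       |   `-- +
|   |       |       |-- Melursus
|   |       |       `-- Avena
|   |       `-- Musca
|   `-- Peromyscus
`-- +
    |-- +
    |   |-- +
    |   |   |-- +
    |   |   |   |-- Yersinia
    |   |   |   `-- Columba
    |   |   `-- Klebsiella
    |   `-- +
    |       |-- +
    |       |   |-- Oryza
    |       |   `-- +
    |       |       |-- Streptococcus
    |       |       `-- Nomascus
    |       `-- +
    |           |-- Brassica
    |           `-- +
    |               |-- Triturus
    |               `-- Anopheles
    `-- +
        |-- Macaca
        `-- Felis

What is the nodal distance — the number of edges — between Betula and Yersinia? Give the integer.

10

The MRCA of Betula and Yersinia is the root of the tree.
From Betula up to that node: 5 branches. From Yersinia up to the same node: 5 branches. Total: 5 + 5 = 10.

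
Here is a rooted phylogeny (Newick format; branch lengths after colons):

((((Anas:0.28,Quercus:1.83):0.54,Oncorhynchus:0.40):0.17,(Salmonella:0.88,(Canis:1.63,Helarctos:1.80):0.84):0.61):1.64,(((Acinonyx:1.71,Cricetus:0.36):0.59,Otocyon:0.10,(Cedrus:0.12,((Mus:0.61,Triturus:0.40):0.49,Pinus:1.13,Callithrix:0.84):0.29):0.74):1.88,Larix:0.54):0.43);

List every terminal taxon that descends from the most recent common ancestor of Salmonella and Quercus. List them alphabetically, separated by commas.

Tracing Salmonella: it sits inside (Salmonella,(Canis,Helarctos)).
Tracing Quercus: it sits inside (Anas,Quercus).
The smallest clade enclosing both is (((Anas,Quercus),Oncorhynchus),(Salmonella,(Canis,Helarctos))); the answer is its 6 terminal taxa in alphabetical order.

Anas, Canis, Helarctos, Oncorhynchus, Quercus, Salmonella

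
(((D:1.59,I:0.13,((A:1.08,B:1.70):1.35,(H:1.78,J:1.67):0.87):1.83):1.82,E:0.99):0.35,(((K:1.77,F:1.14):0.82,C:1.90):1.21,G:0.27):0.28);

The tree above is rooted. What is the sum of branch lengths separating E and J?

7.18

The path runs E → … → MRCA → … → J; the MRCA is the node subtending ((D,I,((A,B),(H,J))),E).
Branch lengths along that path: 0.99 + 1.82 + 1.83 + 0.87 + 1.67 = 7.18.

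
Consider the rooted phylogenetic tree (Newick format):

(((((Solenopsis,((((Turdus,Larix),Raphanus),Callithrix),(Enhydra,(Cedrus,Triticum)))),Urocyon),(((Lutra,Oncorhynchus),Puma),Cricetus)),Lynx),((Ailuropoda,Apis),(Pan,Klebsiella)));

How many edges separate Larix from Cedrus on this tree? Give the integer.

The MRCA of Larix and Cedrus is the node subtending ((((Turdus,Larix),Raphanus),Callithrix),(Enhydra,(Cedrus,Triticum))).
From Larix up to that node: 4 branches. From Cedrus up to the same node: 3 branches. Total: 4 + 3 = 7.

7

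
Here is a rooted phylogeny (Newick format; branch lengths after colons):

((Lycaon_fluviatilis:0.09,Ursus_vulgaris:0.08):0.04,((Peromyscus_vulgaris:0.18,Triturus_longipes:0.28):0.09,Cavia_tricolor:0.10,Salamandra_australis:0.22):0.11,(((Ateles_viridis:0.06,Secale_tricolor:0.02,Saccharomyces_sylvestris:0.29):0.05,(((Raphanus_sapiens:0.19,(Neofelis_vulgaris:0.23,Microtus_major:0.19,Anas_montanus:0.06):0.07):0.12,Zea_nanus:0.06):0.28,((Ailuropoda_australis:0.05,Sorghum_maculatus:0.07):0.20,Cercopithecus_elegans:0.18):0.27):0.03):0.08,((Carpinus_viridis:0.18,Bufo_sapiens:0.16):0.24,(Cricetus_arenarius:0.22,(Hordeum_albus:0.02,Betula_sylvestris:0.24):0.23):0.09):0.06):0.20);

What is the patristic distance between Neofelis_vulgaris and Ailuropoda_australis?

The path runs Neofelis_vulgaris → … → MRCA → … → Ailuropoda_australis; the MRCA is the node subtending (((Raphanus_sapiens,(Neofelis_vulgaris,Microtus_major,Anas_montanus)),Zea_nanus),((Ailuropoda_australis,Sorghum_maculatus),Cercopithecus_elegans)).
Branch lengths along that path: 0.23 + 0.07 + 0.12 + 0.28 + 0.27 + 0.20 + 0.05 = 1.22.

1.22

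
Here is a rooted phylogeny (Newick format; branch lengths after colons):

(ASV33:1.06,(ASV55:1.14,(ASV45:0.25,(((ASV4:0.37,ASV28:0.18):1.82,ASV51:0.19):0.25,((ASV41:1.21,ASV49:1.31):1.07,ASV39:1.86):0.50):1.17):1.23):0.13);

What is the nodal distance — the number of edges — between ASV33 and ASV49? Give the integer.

7

The MRCA of ASV33 and ASV49 is the root of the tree.
From ASV33 up to that node: 1 branch. From ASV49 up to the same node: 6 branches. Total: 1 + 6 = 7.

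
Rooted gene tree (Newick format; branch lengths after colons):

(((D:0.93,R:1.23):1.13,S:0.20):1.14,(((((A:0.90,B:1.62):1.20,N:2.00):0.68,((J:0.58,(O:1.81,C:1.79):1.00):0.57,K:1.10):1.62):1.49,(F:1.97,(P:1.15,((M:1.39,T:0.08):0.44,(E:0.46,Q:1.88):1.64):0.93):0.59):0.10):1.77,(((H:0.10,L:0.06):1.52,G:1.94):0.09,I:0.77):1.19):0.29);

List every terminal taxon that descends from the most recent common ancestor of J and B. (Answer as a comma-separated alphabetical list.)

A, B, C, J, K, N, O

Tracing J: it sits inside (J,(O,C)).
Tracing B: it sits inside (A,B).
The smallest clade enclosing both is (((A,B),N),((J,(O,C)),K)); the answer is its 7 terminal taxa in alphabetical order.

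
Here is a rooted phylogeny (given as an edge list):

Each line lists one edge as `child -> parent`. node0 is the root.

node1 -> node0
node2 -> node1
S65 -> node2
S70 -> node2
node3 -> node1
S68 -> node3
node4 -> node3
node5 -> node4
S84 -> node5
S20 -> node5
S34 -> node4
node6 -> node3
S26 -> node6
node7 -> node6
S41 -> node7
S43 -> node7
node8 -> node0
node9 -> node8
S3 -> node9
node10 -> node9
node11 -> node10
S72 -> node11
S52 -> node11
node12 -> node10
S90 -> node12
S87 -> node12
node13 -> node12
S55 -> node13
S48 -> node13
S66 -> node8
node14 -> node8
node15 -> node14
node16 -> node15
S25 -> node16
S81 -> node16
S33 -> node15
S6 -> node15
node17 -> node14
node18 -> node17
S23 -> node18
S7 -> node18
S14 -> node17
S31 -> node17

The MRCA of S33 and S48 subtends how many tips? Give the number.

16

The MRCA of S33 and S48 is the node subtending ((S3,((S72,S52),(S90,S87,(S55,S48)))),S66,(((S25,S81),S33,S6),((S23,S7),S14,S31))).
That clade contains 16 terminal taxa: S14, S23, S25, S3, S31, S33, S48, S52, S55, S6, S66, S7, S72, S81, S87, S90.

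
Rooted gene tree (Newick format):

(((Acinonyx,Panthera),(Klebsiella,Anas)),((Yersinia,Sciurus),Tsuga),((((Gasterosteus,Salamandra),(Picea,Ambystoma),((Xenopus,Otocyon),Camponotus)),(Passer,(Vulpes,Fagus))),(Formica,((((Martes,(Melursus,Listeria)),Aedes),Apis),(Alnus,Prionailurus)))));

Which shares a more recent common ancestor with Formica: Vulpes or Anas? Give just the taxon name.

The MRCA of Formica and Vulpes subtends ((((Gasterosteus,Salamandra),(Picea,Ambystoma),((Xenopus,Otocyon),Camponotus)),(Passer,(Vulpes,Fagus))),(Formica,((((Martes,(Melursus,Listeria)),Aedes),Apis),(Alnus,Prionailurus)))) (18 taxa).
The MRCA of Formica and Anas is the root, subtending the entire tree (25 taxa).
The first is nested inside the second, so Formica shares a more recent common ancestor with Vulpes.

Vulpes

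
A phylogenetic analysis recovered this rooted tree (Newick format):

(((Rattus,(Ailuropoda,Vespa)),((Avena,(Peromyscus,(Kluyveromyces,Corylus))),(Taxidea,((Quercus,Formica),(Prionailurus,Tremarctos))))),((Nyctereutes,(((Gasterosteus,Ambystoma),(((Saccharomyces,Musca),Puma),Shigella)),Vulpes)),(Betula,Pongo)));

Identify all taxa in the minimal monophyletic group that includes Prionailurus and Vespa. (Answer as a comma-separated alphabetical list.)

Tracing Prionailurus: it sits inside (Prionailurus,Tremarctos).
Tracing Vespa: it sits inside (Ailuropoda,Vespa).
The smallest clade enclosing both is ((Rattus,(Ailuropoda,Vespa)),((Avena,(Peromyscus,(Kluyveromyces,Corylus))),(Taxidea,((Quercus,Formica),(Prionailurus,Tremarctos))))); the answer is its 12 terminal taxa in alphabetical order.

Ailuropoda, Avena, Corylus, Formica, Kluyveromyces, Peromyscus, Prionailurus, Quercus, Rattus, Taxidea, Tremarctos, Vespa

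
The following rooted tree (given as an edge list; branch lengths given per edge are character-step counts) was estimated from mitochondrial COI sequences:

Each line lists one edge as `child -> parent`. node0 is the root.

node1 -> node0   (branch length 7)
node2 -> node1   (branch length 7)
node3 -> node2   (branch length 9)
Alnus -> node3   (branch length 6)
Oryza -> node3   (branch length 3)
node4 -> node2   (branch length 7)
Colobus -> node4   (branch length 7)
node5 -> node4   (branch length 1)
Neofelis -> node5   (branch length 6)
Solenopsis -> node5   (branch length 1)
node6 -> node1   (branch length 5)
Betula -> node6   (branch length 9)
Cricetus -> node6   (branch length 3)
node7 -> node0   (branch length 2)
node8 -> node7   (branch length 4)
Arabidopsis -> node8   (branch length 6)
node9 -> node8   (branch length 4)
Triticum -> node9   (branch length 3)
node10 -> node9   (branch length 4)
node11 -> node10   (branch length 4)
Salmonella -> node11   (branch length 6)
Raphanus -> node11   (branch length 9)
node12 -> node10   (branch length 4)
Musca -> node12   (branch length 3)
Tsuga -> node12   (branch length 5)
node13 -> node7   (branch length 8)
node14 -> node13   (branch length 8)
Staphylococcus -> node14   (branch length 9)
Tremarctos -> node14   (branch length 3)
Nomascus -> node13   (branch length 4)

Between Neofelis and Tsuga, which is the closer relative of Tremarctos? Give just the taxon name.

Tsuga

The MRCA of Tremarctos and Tsuga subtends ((Arabidopsis,(Triticum,((Salmonella,Raphanus),(Musca,Tsuga)))),((Staphylococcus,Tremarctos),Nomascus)) (9 taxa).
The MRCA of Tremarctos and Neofelis is the root, subtending the entire tree (16 taxa).
The first is nested inside the second, so Tremarctos shares a more recent common ancestor with Tsuga.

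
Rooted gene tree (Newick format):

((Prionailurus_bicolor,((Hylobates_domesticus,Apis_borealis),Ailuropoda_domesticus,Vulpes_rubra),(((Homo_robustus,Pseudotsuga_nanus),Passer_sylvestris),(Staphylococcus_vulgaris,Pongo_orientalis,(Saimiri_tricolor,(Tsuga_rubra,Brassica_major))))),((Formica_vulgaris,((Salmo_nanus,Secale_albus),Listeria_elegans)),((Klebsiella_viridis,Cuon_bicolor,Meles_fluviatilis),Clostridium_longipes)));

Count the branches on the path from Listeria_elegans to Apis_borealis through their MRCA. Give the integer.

8

The MRCA of Listeria_elegans and Apis_borealis is the root of the tree.
From Listeria_elegans up to that node: 4 branches. From Apis_borealis up to the same node: 4 branches. Total: 4 + 4 = 8.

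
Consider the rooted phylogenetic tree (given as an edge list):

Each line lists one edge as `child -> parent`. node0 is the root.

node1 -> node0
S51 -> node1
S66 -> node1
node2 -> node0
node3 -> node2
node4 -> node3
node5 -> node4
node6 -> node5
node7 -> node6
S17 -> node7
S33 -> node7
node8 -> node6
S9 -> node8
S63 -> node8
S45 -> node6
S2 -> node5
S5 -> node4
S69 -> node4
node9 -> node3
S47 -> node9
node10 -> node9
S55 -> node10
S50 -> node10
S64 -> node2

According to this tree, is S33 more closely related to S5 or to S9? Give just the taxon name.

S9

The MRCA of S33 and S9 subtends ((S17,S33),(S9,S63),S45) (5 taxa).
The MRCA of S33 and S5 subtends ((((S17,S33),(S9,S63),S45),S2),S5,S69) (8 taxa).
The first is nested inside the second, so S33 shares a more recent common ancestor with S9.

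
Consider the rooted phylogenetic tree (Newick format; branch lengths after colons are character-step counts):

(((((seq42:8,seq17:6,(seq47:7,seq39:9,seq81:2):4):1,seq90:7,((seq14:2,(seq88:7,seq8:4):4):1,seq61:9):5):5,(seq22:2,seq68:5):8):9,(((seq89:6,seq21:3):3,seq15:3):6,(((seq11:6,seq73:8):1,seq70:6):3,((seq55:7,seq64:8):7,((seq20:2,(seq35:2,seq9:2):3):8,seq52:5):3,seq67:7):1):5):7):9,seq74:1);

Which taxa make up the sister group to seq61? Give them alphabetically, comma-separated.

seq61 attaches to the tree at the node subtending ((seq14,(seq88,seq8)),seq61).
The other lineage descending from that same node — the sister group — is (seq14,(seq88,seq8)); its 3 tips in alphabetical order are the answer.

seq14, seq8, seq88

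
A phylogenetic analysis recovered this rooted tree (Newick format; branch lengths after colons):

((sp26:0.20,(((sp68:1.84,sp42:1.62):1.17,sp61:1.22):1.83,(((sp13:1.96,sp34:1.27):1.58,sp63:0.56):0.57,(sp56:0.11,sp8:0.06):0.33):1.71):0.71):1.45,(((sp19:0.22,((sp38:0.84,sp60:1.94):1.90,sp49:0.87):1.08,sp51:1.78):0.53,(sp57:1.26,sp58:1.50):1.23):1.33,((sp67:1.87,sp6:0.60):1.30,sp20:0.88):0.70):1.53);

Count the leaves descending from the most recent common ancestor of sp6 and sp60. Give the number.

The MRCA of sp6 and sp60 is the node subtending (((sp19,((sp38,sp60),sp49),sp51),(sp57,sp58)),((sp67,sp6),sp20)).
That clade contains 10 terminal taxa: sp19, sp20, sp38, sp49, sp51, sp57, sp58, sp6, sp60, sp67.

10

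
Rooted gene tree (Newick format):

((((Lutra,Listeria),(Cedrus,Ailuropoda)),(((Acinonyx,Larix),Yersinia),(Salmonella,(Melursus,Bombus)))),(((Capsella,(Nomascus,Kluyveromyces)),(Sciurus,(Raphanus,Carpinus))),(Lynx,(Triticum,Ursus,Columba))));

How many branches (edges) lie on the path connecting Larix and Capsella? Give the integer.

9

The MRCA of Larix and Capsella is the root of the tree.
From Larix up to that node: 5 branches. From Capsella up to the same node: 4 branches. Total: 5 + 4 = 9.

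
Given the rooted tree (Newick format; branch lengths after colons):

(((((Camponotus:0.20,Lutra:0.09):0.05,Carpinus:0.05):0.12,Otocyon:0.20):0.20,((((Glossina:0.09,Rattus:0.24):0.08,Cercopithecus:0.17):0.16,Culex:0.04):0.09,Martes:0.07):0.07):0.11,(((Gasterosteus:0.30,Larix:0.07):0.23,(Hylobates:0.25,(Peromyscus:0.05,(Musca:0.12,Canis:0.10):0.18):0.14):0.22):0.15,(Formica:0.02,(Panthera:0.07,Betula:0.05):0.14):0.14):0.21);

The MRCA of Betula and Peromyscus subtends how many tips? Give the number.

9

The MRCA of Betula and Peromyscus is the node subtending (((Gasterosteus,Larix),(Hylobates,(Peromyscus,(Musca,Canis)))),(Formica,(Panthera,Betula))).
That clade contains 9 terminal taxa: Betula, Canis, Formica, Gasterosteus, Hylobates, Larix, Musca, Panthera, Peromyscus.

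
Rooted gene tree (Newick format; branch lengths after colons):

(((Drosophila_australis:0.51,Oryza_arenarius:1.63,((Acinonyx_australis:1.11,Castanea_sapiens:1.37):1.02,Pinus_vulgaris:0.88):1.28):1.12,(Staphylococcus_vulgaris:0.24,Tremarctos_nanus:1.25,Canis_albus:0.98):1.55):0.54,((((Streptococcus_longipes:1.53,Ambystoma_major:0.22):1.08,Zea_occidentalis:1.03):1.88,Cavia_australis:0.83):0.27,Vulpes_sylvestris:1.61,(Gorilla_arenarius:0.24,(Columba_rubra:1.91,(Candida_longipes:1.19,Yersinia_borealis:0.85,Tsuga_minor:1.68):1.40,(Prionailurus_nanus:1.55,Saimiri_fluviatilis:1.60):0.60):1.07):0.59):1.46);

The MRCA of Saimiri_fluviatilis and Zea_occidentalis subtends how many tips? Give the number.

12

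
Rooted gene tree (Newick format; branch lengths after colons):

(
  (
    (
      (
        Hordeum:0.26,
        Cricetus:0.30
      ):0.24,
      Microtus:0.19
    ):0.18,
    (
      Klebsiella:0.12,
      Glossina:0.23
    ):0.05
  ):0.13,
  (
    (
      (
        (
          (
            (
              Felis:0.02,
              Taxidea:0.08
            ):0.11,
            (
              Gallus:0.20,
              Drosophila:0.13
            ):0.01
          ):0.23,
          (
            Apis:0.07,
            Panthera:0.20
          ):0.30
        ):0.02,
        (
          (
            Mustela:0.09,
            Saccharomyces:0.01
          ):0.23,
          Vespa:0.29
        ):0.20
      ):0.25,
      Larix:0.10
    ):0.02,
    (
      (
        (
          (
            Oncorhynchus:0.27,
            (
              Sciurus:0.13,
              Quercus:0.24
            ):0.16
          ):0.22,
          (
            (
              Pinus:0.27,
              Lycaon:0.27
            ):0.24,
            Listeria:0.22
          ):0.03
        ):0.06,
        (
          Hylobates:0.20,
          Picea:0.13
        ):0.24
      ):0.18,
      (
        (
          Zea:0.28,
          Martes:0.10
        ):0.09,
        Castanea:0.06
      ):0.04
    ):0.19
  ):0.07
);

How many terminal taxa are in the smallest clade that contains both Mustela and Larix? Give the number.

10

The MRCA of Mustela and Larix is the node subtending (((((Felis,Taxidea),(Gallus,Drosophila)),(Apis,Panthera)),((Mustela,Saccharomyces),Vespa)),Larix).
That clade contains 10 terminal taxa: Apis, Drosophila, Felis, Gallus, Larix, Mustela, Panthera, Saccharomyces, Taxidea, Vespa.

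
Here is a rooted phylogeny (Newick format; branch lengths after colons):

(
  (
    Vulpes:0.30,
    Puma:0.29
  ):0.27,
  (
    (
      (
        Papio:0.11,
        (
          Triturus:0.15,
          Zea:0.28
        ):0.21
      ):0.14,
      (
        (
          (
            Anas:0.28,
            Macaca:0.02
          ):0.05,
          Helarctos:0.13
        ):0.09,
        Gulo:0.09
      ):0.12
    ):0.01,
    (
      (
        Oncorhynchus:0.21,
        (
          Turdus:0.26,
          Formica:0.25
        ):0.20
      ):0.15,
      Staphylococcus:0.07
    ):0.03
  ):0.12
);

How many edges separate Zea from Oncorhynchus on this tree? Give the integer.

7

The MRCA of Zea and Oncorhynchus is the node subtending (((Papio,(Triturus,Zea)),(((Anas,Macaca),Helarctos),Gulo)),((Oncorhynchus,(Turdus,Formica)),Staphylococcus)).
From Zea up to that node: 4 branches. From Oncorhynchus up to the same node: 3 branches. Total: 4 + 3 = 7.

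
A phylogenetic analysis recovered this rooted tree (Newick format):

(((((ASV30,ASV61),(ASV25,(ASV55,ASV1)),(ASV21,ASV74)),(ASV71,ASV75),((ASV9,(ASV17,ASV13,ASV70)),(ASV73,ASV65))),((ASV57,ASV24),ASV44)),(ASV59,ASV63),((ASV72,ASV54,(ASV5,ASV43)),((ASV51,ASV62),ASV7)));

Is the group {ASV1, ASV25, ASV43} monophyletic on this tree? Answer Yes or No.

No

The MRCA of the listed taxa is the root, so the smallest clade containing them is the whole tree.
That clade also contains ASV13, ASV17, ASV21, ASV24, ASV30, ASV44, ASV5, ASV51, ASV54, ASV55, ASV57, ASV59, ASV61, ASV62, ASV63, ASV65, ASV7, ASV70, ASV71, ASV72, ASV73, ASV74, ASV75, ASV9, which are not in the proposed group, so the group is not monophyletic.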